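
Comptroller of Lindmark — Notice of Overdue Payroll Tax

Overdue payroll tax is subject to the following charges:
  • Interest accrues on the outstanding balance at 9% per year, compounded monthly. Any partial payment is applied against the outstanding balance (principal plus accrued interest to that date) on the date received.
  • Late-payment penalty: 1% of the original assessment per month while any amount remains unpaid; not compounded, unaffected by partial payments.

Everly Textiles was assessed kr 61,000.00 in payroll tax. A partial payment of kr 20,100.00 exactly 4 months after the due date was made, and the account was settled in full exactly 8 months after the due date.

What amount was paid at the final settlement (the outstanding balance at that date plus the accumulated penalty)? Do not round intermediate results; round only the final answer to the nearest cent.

Monthly rate = 9% ÷ 12 = 0.75%
Balance at month 4: kr 61,000.0000 × (1 + 0.0075)^4 = kr 62,850.6906…
After kr 20,100.00 payment: kr 62,850.6906… − kr 20,100.00 = kr 42,750.6906…
Balance at month 8: kr 42,750.6906… × (1 + 0.0075)^4 = kr 44,047.7120…
Penalty: 8 × 1% × kr 61,000.00 = kr 4,880.00
Final settlement = outstanding balance + penalty = kr 44,047.7120… + kr 4,880.00 = kr 48,927.71

kr 48,927.71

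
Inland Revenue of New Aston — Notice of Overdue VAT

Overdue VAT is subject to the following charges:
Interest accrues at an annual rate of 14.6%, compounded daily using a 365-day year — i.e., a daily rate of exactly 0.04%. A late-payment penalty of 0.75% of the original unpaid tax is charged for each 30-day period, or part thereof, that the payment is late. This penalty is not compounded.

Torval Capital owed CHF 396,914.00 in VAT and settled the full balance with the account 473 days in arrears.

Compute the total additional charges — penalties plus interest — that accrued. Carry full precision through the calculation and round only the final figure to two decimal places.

Penalty periods: ⌈473/30⌉ = 16; penalty = 16 × 0.75% × CHF 396,914.00 = CHF 47,629.68
Interest: CHF 396,914.00 × ((1 + 0.0004)^473 − 1) = CHF 396,914.00 × 0.20823688… = CHF 82,652.1316…
Penalties + interest = CHF 47,629.6800 + CHF 82,652.1316… = CHF 130,281.81

CHF 130,281.81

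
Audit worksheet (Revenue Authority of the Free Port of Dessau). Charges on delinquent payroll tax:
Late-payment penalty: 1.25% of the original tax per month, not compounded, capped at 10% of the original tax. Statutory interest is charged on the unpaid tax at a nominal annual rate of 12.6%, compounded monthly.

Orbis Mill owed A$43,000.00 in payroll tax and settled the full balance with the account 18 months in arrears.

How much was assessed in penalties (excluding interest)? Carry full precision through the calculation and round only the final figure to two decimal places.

A$4,300.00

Penalty (uncapped): 18 × 1.25% × A$43,000.00 = A$9,675.00; cap = 10% × A$43,000.00 = A$4,300.00 → penalty = A$4,300.00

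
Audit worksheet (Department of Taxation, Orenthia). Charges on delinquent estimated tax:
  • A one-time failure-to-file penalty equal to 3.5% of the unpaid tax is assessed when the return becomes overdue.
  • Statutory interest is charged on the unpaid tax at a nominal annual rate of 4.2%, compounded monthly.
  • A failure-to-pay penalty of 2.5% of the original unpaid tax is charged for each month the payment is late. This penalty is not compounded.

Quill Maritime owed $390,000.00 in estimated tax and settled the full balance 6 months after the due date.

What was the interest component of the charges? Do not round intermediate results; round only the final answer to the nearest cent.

$8,262.00

Interest (4.2%/yr ÷ 12 = 0.35%/month): $390,000.00 × ((1 + 0.0035)^6 − 1) = $8,261.9978…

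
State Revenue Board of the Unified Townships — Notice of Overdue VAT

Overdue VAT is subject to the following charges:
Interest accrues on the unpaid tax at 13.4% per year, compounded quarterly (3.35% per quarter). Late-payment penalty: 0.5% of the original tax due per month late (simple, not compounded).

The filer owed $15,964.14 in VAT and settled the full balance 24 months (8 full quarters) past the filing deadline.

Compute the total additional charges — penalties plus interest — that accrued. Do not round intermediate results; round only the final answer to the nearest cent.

$6,730.78

Late-payment penalty: 24 × 0.5% × $15,964.14 = $1,915.70…
Interest: $15,964.14 × ((1 + 0.0335)^8 − 1) = $15,964.14 × 0.3016189… = $4,815.0864…
Penalties + interest = $1,915.6968 + $4,815.0864… = $6,730.78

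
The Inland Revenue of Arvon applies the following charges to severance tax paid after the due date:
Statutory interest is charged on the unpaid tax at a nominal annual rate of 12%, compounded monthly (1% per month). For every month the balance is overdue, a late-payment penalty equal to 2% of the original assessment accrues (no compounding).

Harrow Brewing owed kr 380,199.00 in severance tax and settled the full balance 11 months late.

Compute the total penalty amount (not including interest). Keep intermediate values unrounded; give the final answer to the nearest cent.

kr 83,643.78

Late-payment penalty = 2% × kr 380,199.00 × 11 mo = kr 83,643.78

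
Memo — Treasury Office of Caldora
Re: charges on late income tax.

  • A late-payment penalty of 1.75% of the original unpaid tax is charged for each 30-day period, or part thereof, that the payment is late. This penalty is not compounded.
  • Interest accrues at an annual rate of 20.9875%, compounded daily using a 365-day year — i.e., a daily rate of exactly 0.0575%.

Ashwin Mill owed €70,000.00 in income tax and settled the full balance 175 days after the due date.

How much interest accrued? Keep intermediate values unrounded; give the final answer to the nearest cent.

€7,408.09

Interest: €70,000.00 × ((1 + 0.000575)^175 − 1) = €70,000.00 × 0.10582989… = €7,408.0920…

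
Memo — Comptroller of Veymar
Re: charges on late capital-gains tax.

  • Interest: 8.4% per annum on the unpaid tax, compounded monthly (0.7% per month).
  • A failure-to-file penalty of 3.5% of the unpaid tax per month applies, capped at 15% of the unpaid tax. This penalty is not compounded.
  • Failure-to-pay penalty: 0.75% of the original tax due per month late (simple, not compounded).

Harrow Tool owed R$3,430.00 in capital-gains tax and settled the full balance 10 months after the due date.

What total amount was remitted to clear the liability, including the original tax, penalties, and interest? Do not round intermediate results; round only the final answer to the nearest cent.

R$4,449.56

Failure-to-file: 10 × 3.5% × R$3,430.00 = R$1,200.50, capped at 15% × R$3,430.00 = R$514.50
Failure-to-pay penalty = 0.75% × R$3,430.00 × 10 mo = R$257.25
Interest: R$3,430.00 × ((1 + 0.007)^10 − 1) = R$3,430.00 × 0.0722467… = R$247.8061…
Total = R$3,430.00 + R$771.7500 + R$247.8061… = R$4,449.56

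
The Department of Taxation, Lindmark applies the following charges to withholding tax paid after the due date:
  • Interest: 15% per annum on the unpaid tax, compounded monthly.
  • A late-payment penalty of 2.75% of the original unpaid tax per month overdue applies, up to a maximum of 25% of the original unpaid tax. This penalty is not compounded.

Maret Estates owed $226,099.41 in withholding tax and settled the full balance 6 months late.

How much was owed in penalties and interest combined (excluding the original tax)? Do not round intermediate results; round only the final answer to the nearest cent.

Penalty: 6 × 2.75% × $226,099.41 = $37,306.40… (below the 25% cap of $56,524.85…)
Interest (15%/yr ÷ 12 = 1.25%/month): $226,099.41 × ((1 + 0.0125)^6 − 1) = $17,496.2915…
Penalties + interest = $37,306.4027… + $17,496.2915… = $54,802.69

$54,802.69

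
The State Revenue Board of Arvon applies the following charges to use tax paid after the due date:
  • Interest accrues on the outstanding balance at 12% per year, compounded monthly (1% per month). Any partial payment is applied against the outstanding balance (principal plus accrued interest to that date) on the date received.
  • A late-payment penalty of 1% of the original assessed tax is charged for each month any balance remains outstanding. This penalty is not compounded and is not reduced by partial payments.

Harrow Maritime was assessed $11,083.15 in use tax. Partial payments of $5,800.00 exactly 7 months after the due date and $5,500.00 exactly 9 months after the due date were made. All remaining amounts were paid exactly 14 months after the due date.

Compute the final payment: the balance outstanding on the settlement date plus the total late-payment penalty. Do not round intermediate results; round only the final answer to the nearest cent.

Balance at month 7: $11,083.1500 × (1 + 0.01)^7 = $11,882.6369…
After $5,800.00 payment: $11,882.6369… − $5,800.00 = $6,082.6369…
Balance at month 9: $6,082.6369… × (1 + 0.01)^2 = $6,204.8979…
After $5,500.00 payment: $6,204.8979… − $5,500.00 = $704.8979…
Balance at month 14: $704.8979… × (1 + 0.01)^5 = $740.8548…
Penalty: 14 × 1% × $11,083.15 = $1,551.64…
Final settlement = outstanding balance + penalty = $740.8548… + $1,551.64… = $2,292.50

$2,292.50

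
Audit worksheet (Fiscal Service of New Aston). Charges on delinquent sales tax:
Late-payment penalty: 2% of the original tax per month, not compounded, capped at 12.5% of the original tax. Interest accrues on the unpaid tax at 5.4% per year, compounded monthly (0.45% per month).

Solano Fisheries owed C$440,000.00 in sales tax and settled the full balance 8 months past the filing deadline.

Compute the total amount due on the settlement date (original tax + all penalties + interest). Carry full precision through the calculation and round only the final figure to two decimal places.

C$511,091.74

Penalty (uncapped): 8 × 2% × C$440,000.00 = C$70,400.00; cap = 12.5% × C$440,000.00 = C$55,000.00 → penalty = C$55,000.00
Interest: C$440,000.00 × ((1 + 0.0045)^8 − 1) = C$440,000.00 × 0.0365721… = C$16,091.7380…
Total = C$440,000.00 + C$55,000.0000 + C$16,091.7380… = C$511,091.74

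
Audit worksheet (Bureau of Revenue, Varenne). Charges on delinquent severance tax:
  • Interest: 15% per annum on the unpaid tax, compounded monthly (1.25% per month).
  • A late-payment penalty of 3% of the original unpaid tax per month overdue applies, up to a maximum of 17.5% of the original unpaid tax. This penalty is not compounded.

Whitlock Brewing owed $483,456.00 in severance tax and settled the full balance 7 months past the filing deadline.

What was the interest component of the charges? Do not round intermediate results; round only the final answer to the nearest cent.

Interest: $483,456.00 × ((1 + 0.0125)^7 − 1) = $483,456.00 × 0.0908505… = $43,922.2050…

$43,922.20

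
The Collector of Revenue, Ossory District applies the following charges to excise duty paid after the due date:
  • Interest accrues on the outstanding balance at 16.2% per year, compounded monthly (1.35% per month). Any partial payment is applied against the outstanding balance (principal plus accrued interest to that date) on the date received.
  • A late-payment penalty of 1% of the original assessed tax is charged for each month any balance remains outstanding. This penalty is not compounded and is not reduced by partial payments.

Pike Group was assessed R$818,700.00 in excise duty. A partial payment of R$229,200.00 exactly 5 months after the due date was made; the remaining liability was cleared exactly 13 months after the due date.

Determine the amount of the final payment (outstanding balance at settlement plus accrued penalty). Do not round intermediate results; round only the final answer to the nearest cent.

Balance at month 5: R$818,700.0000 × (1 + 0.0135)^5 = R$875,474.6102…
After R$229,200.00 payment: R$875,474.6102… − R$229,200.00 = R$646,274.6102…
Balance at month 13: R$646,274.6102… × (1 + 0.0135)^8 = R$719,460.7707…
Penalty: 13 × 1% × R$818,700.00 = R$106,431.00
Final settlement = outstanding balance + penalty = R$719,460.7707… + R$106,431.00 = R$825,891.77

R$825,891.77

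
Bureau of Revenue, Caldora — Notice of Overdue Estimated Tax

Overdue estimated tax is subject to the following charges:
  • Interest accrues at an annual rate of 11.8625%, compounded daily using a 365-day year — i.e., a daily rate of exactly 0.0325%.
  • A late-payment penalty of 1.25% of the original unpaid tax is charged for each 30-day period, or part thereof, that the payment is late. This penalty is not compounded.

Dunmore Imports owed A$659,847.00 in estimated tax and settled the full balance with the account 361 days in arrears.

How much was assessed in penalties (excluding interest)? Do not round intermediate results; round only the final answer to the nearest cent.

Penalty periods: ⌈361/30⌉ = 13; penalty = 13 × 1.25% × A$659,847.00 = A$107,225.14…

A$107,225.14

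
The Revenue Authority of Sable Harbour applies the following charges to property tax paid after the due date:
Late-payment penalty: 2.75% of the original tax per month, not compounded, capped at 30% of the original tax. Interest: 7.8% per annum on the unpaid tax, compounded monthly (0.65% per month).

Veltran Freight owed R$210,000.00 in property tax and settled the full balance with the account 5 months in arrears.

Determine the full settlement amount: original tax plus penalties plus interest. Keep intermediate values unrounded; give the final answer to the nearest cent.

R$245,789.30

Penalty: 5 × 2.75% × R$210,000.00 = R$28,875.00 (below the 30% cap of R$63,000.00)
Interest: R$210,000.00 × ((1 + 0.0065)^5 − 1) = R$210,000.00 × 0.0329253… = R$6,914.3036…
Total = R$210,000.00 + R$28,875.0000 + R$6,914.3036… = R$245,789.30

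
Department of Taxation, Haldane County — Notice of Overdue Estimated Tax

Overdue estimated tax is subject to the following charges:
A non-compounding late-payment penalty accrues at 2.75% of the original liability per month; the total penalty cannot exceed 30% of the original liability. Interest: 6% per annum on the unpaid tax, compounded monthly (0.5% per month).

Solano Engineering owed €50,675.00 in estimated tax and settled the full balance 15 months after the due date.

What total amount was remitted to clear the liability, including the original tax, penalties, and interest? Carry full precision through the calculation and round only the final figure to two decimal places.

Penalty (uncapped): 15 × 2.75% × €50,675.00 = €20,903.44…; cap = 30% × €50,675.00 = €15,202.50 → penalty = €15,202.50
Interest: €50,675.00 × ((1 + 0.005)^15 − 1) = €50,675.00 × 0.0776827… = €3,936.5727…
Total = €50,675.00 + €15,202.5000 + €3,936.5727… = €69,814.07

€69,814.07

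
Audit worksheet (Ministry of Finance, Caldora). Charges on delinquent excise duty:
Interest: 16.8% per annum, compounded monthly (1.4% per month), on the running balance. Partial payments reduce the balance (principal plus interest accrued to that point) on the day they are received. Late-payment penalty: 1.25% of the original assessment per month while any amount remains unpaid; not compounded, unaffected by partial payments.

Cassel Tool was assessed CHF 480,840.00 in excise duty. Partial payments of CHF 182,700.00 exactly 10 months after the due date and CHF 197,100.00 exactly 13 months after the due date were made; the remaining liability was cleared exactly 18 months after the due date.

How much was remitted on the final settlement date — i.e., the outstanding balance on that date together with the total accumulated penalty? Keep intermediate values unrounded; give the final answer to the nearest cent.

CHF 310,273.18

Balance at month 10: CHF 480,840.0000 × (1 + 0.014)^10 = CHF 552,560.8848…
After CHF 182,700.00 payment: CHF 552,560.8848… − CHF 182,700.00 = CHF 369,860.8848…
Balance at month 13: CHF 369,860.8848… × (1 + 0.014)^3 = CHF 385,613.5351…
After CHF 197,100.00 payment: CHF 385,613.5351… − CHF 197,100.00 = CHF 188,513.5351…
Balance at month 18: CHF 188,513.5351… × (1 + 0.014)^5 = CHF 202,084.1782…
Penalty: 18 × 1.25% × CHF 480,840.00 = CHF 108,189.00
Final settlement = outstanding balance + penalty = CHF 202,084.1782… + CHF 108,189.00 = CHF 310,273.18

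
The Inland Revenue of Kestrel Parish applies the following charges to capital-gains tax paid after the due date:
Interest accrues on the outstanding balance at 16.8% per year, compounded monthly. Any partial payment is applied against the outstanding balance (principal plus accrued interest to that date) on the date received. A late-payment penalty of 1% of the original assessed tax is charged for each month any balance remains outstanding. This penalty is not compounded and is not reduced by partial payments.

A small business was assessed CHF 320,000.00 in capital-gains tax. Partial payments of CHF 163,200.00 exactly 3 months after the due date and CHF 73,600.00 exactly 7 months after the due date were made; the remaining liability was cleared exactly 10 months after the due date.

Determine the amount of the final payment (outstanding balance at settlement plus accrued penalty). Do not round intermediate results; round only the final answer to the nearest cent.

CHF 143,114.49

Monthly rate = 16.8% ÷ 12 = 1.4%
Balance at month 3: CHF 320,000.0000 × (1 + 0.014)^3 = CHF 333,629.0381…
After CHF 163,200.00 payment: CHF 333,629.0381… − CHF 163,200.00 = CHF 170,429.0381…
Balance at month 7: CHF 170,429.0381… × (1 + 0.014)^4 = CHF 180,175.3659…
After CHF 73,600.00 payment: CHF 180,175.3659… − CHF 73,600.00 = CHF 106,575.3659…
Balance at month 10: CHF 106,575.3659… × (1 + 0.014)^3 = CHF 111,114.4901…
Penalty: 10 × 1% × CHF 320,000.00 = CHF 32,000.00
Final settlement = outstanding balance + penalty = CHF 111,114.4901… + CHF 32,000.00 = CHF 143,114.49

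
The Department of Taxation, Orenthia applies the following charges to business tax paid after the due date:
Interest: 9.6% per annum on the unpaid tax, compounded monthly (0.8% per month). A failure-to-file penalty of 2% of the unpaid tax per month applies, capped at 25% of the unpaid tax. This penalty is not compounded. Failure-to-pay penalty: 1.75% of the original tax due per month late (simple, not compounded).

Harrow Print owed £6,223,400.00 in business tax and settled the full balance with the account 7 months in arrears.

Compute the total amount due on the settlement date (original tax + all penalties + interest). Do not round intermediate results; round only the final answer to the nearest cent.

£8,214,029.57

Failure-to-file: 7 × 2% × £6,223,400.00 = £871,276.00 (under the 25% cap)
Failure-to-pay penalty: 7 × 1.75% × £6,223,400.00 = £762,366.50
Interest: £6,223,400.00 × ((1 + 0.008)^7 − 1) = £6,223,400.00 × 0.0573621… = £356,987.0694…
Total = £6,223,400.00 + £1,633,642.5000 + £356,987.0694… = £8,214,029.57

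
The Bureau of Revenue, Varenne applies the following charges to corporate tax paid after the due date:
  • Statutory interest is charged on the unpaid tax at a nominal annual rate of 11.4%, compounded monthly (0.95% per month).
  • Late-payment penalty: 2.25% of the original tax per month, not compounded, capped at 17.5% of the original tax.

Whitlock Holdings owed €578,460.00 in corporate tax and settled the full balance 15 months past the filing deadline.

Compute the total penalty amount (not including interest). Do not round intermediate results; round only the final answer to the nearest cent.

Penalty (uncapped): 15 × 2.25% × €578,460.00 = €195,230.25; cap = 17.5% × €578,460.00 = €101,230.50 → penalty = €101,230.50

€101,230.50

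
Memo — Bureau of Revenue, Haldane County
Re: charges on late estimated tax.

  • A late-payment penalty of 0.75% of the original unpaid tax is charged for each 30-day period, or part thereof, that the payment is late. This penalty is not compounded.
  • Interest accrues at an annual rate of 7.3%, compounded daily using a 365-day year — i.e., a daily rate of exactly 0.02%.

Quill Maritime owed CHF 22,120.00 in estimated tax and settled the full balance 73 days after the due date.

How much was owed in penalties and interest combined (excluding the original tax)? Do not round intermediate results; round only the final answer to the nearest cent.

CHF 822.99

Penalty periods: ⌈73/30⌉ = 3; penalty = 3 × 0.75% × CHF 22,120.00 = CHF 497.70
Interest: CHF 22,120.00 × ((1 + 0.0002)^73 − 1) = CHF 22,120.00 × 0.01470562… = CHF 325.2883…
Penalties + interest = CHF 497.7000 + CHF 325.2883… = CHF 822.99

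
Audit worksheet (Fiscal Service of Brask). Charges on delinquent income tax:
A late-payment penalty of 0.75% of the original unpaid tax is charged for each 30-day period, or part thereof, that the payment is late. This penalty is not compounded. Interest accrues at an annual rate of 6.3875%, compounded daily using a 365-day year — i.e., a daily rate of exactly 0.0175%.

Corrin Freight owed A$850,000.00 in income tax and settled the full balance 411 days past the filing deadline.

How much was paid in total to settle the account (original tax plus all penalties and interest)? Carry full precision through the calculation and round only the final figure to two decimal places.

Penalty periods: ⌈411/30⌉ = 14; penalty = 14 × 0.75% × A$850,000.00 = A$89,250.00
Interest: A$850,000.00 × ((1 + 0.000175)^411 − 1) = A$850,000.00 × 0.07456799… = A$63,382.7881…
Total = A$850,000.00 + A$89,250.0000 + A$63,382.7881… = A$1,002,632.79

A$1,002,632.79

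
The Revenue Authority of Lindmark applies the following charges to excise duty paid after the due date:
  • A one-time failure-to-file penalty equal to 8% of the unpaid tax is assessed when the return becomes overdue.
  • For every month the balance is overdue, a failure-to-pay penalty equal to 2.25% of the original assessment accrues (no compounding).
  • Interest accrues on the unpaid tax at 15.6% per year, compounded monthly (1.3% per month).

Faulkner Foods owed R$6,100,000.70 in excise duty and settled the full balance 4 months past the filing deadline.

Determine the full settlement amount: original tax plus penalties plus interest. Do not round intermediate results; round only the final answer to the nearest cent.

Failure-to-file penalty: 8% × R$6,100,000.70 = R$488,000.06…
Failure-to-pay penalty = 2.25% × R$6,100,000.70 × 4 mo = R$549,000.06…
Interest: R$6,100,000.70 × ((1 + 0.013)^4 − 1) = R$6,100,000.70 × 0.0530228… = R$323,439.2181…
Total = R$6,100,000.70 + R$1,037,000.1190 + R$323,439.2181… = R$7,460,440.04

R$7,460,440.04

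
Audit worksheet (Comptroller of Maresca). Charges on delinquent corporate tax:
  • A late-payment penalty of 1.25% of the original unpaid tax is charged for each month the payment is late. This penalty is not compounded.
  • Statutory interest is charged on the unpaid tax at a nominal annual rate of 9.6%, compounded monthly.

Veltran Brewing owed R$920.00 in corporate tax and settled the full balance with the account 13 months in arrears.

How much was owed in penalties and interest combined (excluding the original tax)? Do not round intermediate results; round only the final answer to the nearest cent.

R$249.91

Late-payment penalty: 13 × 1.25% × R$920.00 = R$149.50
Interest (9.6%/yr ÷ 12 = 0.8%/month): R$920.00 × ((1 + 0.008)^13 − 1) = R$100.4101…
Penalties + interest = R$149.5000 + R$100.4101… = R$249.91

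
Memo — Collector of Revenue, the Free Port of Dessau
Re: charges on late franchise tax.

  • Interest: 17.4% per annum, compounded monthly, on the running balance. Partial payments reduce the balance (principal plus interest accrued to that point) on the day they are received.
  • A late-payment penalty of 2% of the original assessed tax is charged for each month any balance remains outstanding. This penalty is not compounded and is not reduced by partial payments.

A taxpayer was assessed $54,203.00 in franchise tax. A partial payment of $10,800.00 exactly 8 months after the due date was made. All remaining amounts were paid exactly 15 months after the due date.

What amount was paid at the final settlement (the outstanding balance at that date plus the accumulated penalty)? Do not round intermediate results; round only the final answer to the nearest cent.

$71,583.16

Monthly rate = 17.4% ÷ 12 = 1.45%
Balance at month 8: $54,203.0000 × (1 + 0.0145)^8 = $60,819.0644…
After $10,800.00 payment: $60,819.0644… − $10,800.00 = $50,019.0644…
Balance at month 15: $50,019.0644… × (1 + 0.0145)^7 = $55,322.2614…
Penalty: 15 × 2% × $54,203.00 = $16,260.90
Final settlement = outstanding balance + penalty = $55,322.2614… + $16,260.90 = $71,583.16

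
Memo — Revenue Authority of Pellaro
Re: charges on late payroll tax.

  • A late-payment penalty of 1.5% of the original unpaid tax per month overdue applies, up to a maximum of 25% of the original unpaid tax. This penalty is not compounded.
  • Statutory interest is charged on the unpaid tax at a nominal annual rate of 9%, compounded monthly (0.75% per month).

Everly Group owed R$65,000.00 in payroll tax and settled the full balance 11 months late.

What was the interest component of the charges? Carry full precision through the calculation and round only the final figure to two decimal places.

Interest: R$65,000.00 × ((1 + 0.0075)^11 − 1) = R$65,000.00 × 0.0856644… = R$5,568.1869…

R$5,568.19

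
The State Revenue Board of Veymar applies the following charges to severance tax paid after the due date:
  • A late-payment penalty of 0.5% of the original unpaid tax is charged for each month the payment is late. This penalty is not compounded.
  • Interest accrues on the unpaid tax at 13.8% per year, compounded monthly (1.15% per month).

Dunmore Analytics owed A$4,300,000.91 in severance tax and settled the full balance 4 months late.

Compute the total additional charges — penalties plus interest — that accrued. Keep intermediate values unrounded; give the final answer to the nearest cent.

A$287,238.35

Late-payment penalty = 0.5% × A$4,300,000.91 × 4 mo = A$86,000.02…
Interest: A$4,300,000.91 × ((1 + 0.0115)^4 − 1) = A$4,300,000.91 × 0.0467996… = A$201,238.3268…
Penalties + interest = A$86,000.0182 + A$201,238.3268… = A$287,238.35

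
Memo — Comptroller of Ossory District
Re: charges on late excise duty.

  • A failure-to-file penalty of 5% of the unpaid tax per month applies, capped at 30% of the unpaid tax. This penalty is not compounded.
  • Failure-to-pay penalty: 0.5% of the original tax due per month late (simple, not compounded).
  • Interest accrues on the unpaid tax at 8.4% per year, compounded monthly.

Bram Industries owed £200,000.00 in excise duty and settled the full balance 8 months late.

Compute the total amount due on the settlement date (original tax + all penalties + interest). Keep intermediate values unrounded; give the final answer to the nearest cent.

£279,478.28

Failure-to-file: 8 × 5% × £200,000.00 = £80,000.00, capped at 30% × £200,000.00 = £60,000.00
Failure-to-pay penalty = 0.5% × £200,000.00 × 8 mo = £8,000.00
Interest (8.4%/yr ÷ 12 = 0.7%/month): £200,000.00 × ((1 + 0.007)^8 − 1) = £11,478.2754…
Total = £200,000.00 + £68,000.0000 + £11,478.2754… = £279,478.28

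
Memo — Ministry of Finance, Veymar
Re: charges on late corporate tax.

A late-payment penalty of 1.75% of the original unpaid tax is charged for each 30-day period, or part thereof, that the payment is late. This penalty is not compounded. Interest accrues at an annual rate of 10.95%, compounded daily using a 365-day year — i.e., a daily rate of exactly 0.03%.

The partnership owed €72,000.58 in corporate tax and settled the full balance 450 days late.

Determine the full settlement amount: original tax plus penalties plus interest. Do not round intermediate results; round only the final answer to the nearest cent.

Penalty periods: ⌈450/30⌉ = 15; penalty = 15 × 1.75% × €72,000.58 = €18,900.15…
Interest: €72,000.58 × ((1 + 0.0003)^450 − 1) = €72,000.58 × 0.14451361… = €10,405.0639…
Total = €72,000.58 + €18,900.1523… + €10,405.0639… = €101,305.80

€101,305.80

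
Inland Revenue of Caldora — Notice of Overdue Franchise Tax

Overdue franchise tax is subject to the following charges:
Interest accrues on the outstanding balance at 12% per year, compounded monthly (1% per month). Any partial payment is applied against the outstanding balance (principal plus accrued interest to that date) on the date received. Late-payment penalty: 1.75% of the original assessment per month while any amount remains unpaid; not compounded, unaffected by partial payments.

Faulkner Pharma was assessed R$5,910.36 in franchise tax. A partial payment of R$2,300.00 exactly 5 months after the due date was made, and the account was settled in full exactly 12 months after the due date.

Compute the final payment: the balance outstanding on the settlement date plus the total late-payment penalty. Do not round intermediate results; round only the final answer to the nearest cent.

R$5,435.21

Balance at month 5: R$5,910.3600 × (1 + 0.01)^5 = R$6,211.8478…
After R$2,300.00 payment: R$6,211.8478… − R$2,300.00 = R$3,911.8478…
Balance at month 12: R$3,911.8478… × (1 + 0.01)^7 = R$4,194.0303…
Penalty: 12 × 1.75% × R$5,910.36 = R$1,241.18…
Final settlement = outstanding balance + penalty = R$4,194.0303… + R$1,241.18… = R$5,435.21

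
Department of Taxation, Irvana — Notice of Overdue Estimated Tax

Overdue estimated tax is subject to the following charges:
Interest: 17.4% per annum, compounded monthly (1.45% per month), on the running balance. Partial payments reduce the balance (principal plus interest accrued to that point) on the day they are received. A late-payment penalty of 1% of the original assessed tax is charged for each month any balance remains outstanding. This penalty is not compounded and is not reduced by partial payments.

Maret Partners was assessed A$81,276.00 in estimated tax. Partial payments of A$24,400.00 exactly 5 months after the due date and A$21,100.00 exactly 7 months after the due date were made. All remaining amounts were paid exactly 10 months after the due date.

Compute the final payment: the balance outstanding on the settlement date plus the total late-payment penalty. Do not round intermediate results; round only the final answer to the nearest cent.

Balance at month 5: A$81,276.0000 × (1 + 0.0145)^5 = A$87,341.8886…
After A$24,400.00 payment: A$87,341.8886… − A$24,400.00 = A$62,941.8886…
Balance at month 7: A$62,941.8886… × (1 + 0.0145)^2 = A$64,780.4369…
After A$21,100.00 payment: A$64,780.4369… − A$21,100.00 = A$43,680.4369…
Balance at month 10: A$43,680.4369… × (1 + 0.0145)^3 = A$45,608.2205…
Penalty: 10 × 1% × A$81,276.00 = A$8,127.60
Final settlement = outstanding balance + penalty = A$45,608.2205… + A$8,127.60 = A$53,735.82

A$53,735.82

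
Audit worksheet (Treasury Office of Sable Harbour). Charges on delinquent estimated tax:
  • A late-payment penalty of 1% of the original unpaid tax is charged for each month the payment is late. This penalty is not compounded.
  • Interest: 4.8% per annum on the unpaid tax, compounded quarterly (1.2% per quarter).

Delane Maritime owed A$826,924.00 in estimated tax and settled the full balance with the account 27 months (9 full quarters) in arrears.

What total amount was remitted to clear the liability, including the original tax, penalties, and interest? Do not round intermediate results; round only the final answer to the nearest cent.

A$1,143,910.26

Late-payment penalty = 1% × A$826,924.00 × 27 mo = A$223,269.48
Interest: A$826,924.00 × ((1 + 0.012)^9 − 1) = A$826,924.00 × 0.1133318… = A$93,716.7824…
Total = A$826,924.00 + A$223,269.4800 + A$93,716.7824… = A$1,143,910.26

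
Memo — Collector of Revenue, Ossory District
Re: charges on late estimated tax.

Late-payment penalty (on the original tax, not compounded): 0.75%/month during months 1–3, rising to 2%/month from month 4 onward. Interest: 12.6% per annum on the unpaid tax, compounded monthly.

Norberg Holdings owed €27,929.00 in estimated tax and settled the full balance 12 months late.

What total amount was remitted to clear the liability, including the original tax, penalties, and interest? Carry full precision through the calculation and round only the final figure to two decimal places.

Penalty, months 1–3: 3 × 0.75% × €27,929.00 = €628.40…
Penalty, months 4–12: 9 × 2% × €27,929.00 = €5,027.22
Interest (12.6%/yr ÷ 12 = 1.05%/month): €27,929.00 × ((1 + 0.0105)^12 − 1) = €3,729.5632…
Total = €27,929.00 + €5,655.6225 + €3,729.5632… = €37,314.19

€37,314.19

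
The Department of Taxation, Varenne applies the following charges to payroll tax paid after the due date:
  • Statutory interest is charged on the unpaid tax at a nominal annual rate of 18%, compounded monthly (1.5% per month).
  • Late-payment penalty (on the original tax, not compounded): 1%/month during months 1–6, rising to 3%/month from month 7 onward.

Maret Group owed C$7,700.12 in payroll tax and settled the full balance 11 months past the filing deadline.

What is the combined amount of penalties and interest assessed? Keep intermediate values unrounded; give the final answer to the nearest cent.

C$2,987.25

Penalty, months 1–6: 6 × 1% × C$7,700.12 = C$462.01…
Penalty, months 7–11: 5 × 3% × C$7,700.12 = C$1,155.02…
Interest: C$7,700.12 × ((1 + 0.015)^11 − 1) = C$7,700.12 × 0.1779489… = C$1,370.2282…
Penalties + interest = C$1,617.0252 + C$1,370.2282… = C$2,987.25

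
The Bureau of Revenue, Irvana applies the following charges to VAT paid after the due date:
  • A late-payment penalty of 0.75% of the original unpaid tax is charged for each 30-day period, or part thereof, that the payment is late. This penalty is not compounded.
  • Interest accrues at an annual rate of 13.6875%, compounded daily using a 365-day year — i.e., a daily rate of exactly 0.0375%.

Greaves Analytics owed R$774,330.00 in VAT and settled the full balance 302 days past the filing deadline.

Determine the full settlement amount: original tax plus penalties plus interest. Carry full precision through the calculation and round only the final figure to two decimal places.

Penalty periods: ⌈302/30⌉ = 11; penalty = 11 × 0.75% × R$774,330.00 = R$63,882.23…
Interest: R$774,330.00 × ((1 + 0.000375)^302 − 1) = R$774,330.00 × 0.11988810… = R$92,832.9536…
Total = R$774,330.00 + R$63,882.2250 + R$92,832.9536… = R$931,045.18

R$931,045.18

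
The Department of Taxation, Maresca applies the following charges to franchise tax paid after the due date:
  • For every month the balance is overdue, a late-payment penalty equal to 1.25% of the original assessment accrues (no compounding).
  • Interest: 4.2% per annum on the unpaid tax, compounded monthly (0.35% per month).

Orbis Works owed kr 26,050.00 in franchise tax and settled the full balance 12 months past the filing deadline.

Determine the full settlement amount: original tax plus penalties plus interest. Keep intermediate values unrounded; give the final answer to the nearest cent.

Late-payment penalty: 12 × 1.25% × kr 26,050.00 = kr 3,907.50
Interest: kr 26,050.00 × ((1 + 0.0035)^12 − 1) = kr 26,050.00 × 0.0428180… = kr 1,115.4091…
Total = kr 26,050.00 + kr 3,907.5000 + kr 1,115.4091… = kr 31,072.91

kr 31,072.91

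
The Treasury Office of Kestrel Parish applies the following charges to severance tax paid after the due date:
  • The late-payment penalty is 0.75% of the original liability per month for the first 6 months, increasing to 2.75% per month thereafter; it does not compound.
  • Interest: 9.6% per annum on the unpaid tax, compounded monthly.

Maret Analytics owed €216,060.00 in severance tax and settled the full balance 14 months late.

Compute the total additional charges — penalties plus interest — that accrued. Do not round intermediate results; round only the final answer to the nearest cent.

Penalty, months 1–6: 6 × 0.75% × €216,060.00 = €9,722.70
Penalty, months 7–14: 8 × 2.75% × €216,060.00 = €47,533.20
Interest (9.6%/yr ÷ 12 = 0.8%/month): €216,060.00 × ((1 + 0.008)^14 − 1) = €25,498.2203…
Penalties + interest = €57,255.9000 + €25,498.2203… = €82,754.12

€82,754.12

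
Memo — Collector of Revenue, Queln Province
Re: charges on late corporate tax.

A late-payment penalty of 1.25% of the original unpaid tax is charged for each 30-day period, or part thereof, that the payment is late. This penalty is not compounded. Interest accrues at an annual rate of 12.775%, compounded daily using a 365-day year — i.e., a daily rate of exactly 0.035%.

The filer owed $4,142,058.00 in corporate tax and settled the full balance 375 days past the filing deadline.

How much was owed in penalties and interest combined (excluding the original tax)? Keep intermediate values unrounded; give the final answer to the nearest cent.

$1,253,911.24

Penalty periods: ⌈375/30⌉ = 13; penalty = 13 × 1.25% × $4,142,058.00 = $673,084.43…
Interest: $4,142,058.00 × ((1 + 0.00035)^375 − 1) = $4,142,058.00 × 0.14022663… = $580,826.8144…
Penalties + interest = $673,084.4250 + $580,826.8144… = $1,253,911.24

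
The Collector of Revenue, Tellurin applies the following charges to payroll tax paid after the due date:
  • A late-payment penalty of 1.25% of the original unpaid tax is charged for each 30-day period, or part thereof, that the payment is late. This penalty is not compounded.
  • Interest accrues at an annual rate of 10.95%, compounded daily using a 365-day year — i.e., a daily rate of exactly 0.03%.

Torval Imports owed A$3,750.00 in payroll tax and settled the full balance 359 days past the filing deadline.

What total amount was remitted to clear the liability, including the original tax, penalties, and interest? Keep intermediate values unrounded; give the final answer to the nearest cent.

Penalty periods: ⌈359/30⌉ = 12; penalty = 12 × 1.25% × A$3,750.00 = A$562.50
Interest: A$3,750.00 × ((1 + 0.0003)^359 − 1) = A$3,750.00 × 0.11369559… = A$426.3585…
Total = A$3,750.00 + A$562.5000 + A$426.3585… = A$4,738.86

A$4,738.86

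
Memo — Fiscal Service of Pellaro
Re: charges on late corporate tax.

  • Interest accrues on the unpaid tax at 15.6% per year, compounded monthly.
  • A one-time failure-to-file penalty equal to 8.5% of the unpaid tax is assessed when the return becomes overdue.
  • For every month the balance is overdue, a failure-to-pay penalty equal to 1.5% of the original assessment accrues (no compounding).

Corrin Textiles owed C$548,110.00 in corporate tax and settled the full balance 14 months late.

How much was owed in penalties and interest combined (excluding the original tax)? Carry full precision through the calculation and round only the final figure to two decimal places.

C$270,332.27

Failure-to-file penalty: 8.5% × C$548,110.00 = C$46,589.35
Failure-to-pay penalty = 1.5% × C$548,110.00 × 14 mo = C$115,103.10
Interest (15.6%/yr ÷ 12 = 1.3%/month): C$548,110.00 × ((1 + 0.013)^14 − 1) = C$108,639.8174…
Penalties + interest = C$161,692.4500 + C$108,639.8174… = C$270,332.27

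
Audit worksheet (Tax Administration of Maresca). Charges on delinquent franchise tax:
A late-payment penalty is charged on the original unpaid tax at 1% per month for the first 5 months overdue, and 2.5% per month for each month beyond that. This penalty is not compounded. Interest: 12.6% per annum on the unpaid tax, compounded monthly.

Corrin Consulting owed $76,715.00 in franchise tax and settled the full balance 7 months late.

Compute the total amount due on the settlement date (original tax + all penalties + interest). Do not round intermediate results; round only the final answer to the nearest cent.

Penalty, months 1–5: 5 × 1% × $76,715.00 = $3,835.75
Penalty, months 6–7: 2 × 2.5% × $76,715.00 = $3,835.75
Interest (12.6%/yr ÷ 12 = 1.05%/month): $76,715.00 × ((1 + 0.0105)^7 − 1) = $5,819.3080…
Total = $76,715.00 + $7,671.5000 + $5,819.3080… = $90,205.81

$90,205.81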